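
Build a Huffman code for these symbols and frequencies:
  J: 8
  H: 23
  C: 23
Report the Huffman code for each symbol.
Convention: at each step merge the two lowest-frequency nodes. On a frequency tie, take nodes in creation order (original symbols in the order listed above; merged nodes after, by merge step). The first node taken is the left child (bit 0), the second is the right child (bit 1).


Huffman tree construction:
Step 1: Merge J(8) + H(23) = 31
Step 2: Merge C(23) + (J+H)(31) = 54
Read each symbol's code off the tree from the root (left child = 0, right child = 1).

Codes:
  J: 10 (length 2)
  H: 11 (length 2)
  C: 0 (length 1)
Average code length: 85/54 = 1.5741 bits/symbol


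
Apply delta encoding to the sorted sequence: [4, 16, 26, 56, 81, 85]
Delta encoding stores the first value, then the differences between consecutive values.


First value: 4
Deltas:
  16 - 4 = 12
  26 - 16 = 10
  56 - 26 = 30
  81 - 56 = 25
  85 - 81 = 4


Delta encoded: [4, 12, 10, 30, 25, 4]


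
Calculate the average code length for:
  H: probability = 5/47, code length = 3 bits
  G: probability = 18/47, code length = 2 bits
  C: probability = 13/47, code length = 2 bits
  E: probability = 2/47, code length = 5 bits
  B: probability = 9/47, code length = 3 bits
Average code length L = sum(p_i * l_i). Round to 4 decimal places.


Weighted contributions p_i * l_i:
  H: (5/47) * 3 = 15/47
  G: (18/47) * 2 = 36/47
  C: (13/47) * 2 = 26/47
  E: (2/47) * 5 = 10/47
  B: (9/47) * 3 = 27/47
Sum = (15 + 36 + 26 + 10 + 27)/47 = 114/47

L = 114/47 = 2.4255 bits/symbol


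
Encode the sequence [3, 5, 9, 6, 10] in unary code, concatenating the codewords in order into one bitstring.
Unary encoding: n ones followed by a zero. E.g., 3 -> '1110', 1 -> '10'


Encode each number as n ones followed by a terminating 0:
  3 -> 1110 (4 bits)
  5 -> 111110 (6 bits)
  9 -> 1111111110 (10 bits)
  6 -> 1111110 (7 bits)
  10 -> 11111111110 (11 bits)
Total length = 4 + 6 + 10 + 7 + 11 = 38 bits.

Unary([3, 5, 9, 6, 10]) = 11101111101111111110111111011111111110 (38 bits)


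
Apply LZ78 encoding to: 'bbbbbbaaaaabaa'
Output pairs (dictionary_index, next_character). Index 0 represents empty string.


LZ78 encoding steps:
Dictionary: {0: ''}
Step 1: w='' (idx 0), next='b' -> output (0, 'b'), add 'b' as idx 1
Step 2: w='b' (idx 1), next='b' -> output (1, 'b'), add 'bb' as idx 2
Step 3: w='bb' (idx 2), next='b' -> output (2, 'b'), add 'bbb' as idx 3
Step 4: w='' (idx 0), next='a' -> output (0, 'a'), add 'a' as idx 4
Step 5: w='a' (idx 4), next='a' -> output (4, 'a'), add 'aa' as idx 5
Step 6: w='aa' (idx 5), next='b' -> output (5, 'b'), add 'aab' as idx 6
Step 7: w='aa' (idx 5), end of input -> output (5, '')


Encoded: [(0, 'b'), (1, 'b'), (2, 'b'), (0, 'a'), (4, 'a'), (5, 'b'), (5, '')]


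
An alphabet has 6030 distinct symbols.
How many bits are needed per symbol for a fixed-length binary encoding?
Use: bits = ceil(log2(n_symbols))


log2(6030) = 12.5579
Bracket: 2^12 = 4096 < 6030 <= 2^13 = 8192
So ceil(log2(6030)) = 13

bits = ceil(log2(6030)) = ceil(12.5579) = 13 bits


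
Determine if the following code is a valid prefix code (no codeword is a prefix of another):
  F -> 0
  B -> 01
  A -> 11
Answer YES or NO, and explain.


Checking each pair (does one codeword prefix another?):
  F='0' vs B='01': prefix -- VIOLATION

NO -- this is NOT a valid prefix code. F (0) is a prefix of B (01).


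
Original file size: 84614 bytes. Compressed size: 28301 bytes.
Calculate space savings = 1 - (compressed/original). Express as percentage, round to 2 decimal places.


ratio = compressed/original = 28301/84614 = 0.334472
savings = 1 - ratio = 1 - 0.334472 = 0.665528
as a percentage: 0.665528 * 100 = 66.55%

Space savings = 1 - 28301/84614 = 66.55%


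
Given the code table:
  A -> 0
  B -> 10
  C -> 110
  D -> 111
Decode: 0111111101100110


Decoding:
0 -> A
111 -> D
111 -> D
10 -> B
110 -> C
0 -> A
110 -> C


Result: ADDBCAC


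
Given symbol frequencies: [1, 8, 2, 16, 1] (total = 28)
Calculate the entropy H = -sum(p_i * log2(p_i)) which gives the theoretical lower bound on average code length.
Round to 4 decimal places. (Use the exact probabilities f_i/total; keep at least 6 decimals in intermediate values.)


Per-symbol terms -p_i * log2(p_i) with p_i = f_i/28:
  p = 1/28 = 0.035714: log2(p) = -4.807355, -p*log2(p) = 0.171691
  p = 8/28 = 0.285714: log2(p) = -1.807355, -p*log2(p) = 0.516387
  p = 2/28 = 0.071429: log2(p) = -3.807355, -p*log2(p) = 0.271954
  p = 16/28 = 0.571429: log2(p) = -0.807355, -p*log2(p) = 0.461346
  p = 1/28 = 0.035714: log2(p) = -4.807355, -p*log2(p) = 0.171691
H = 0.171691 + 0.516387 + 0.271954 + 0.461346 + 0.171691 = 1.593069

H = 1.5931 bits/symbol


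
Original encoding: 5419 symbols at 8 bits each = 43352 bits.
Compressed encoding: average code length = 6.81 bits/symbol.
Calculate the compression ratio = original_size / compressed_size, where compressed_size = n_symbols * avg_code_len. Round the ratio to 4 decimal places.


original_size = n_symbols * orig_bits = 5419 * 8 = 43352 bits
compressed_size = n_symbols * avg_code_len = 5419 * 6.81 = 36903.39 bits
ratio = original_size / compressed_size = 43352 / 36903.39 = 1.1747

Compression ratio = 1.1747


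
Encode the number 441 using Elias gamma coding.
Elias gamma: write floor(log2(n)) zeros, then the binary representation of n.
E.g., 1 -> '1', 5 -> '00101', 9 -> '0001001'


num_bits = floor(log2(441)) + 1 = 9
leading_zeros = num_bits - 1 = 8
binary(441) = 110111001

Elias gamma(441) = '00000000' + '110111001' = 00000000110111001 (17 bits)


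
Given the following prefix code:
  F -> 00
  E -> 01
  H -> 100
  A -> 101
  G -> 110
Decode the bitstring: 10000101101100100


Decoding step by step:
Bits 100 -> H
Bits 00 -> F
Bits 101 -> A
Bits 101 -> A
Bits 100 -> H
Bits 100 -> H


Decoded message: HFAAHH


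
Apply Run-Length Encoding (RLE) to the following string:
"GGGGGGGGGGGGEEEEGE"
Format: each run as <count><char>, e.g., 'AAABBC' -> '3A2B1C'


Scanning runs left to right:
  i=0: run of 'G' x 12 -> '12G'
  i=12: run of 'E' x 4 -> '4E'
  i=16: run of 'G' x 1 -> '1G'
  i=17: run of 'E' x 1 -> '1E'

RLE = 12G4E1G1E


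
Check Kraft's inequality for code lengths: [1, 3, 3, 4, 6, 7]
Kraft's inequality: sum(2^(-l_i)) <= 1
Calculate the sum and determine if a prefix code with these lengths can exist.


Sum = 2^(-1) + 2^(-3) + 2^(-3) + 2^(-4) + 2^(-6) + 2^(-7)
    = 0.5 + 0.125 + 0.125 + 0.0625 + 0.015625 + 0.0078125
    = 107/128 = 0.8359375
Since 0.8359375 <= 1, Kraft's inequality IS satisfied.
A prefix code with these lengths CAN exist.

Kraft sum = 0.8359375. Satisfied.


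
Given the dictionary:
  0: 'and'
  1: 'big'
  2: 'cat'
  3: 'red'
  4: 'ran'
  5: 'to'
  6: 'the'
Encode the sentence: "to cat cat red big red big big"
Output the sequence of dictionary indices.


Look up each word in the dictionary:
  'to' -> 5
  'cat' -> 2
  'cat' -> 2
  'red' -> 3
  'big' -> 1
  'red' -> 3
  'big' -> 1
  'big' -> 1

Encoded: [5, 2, 2, 3, 1, 3, 1, 1]


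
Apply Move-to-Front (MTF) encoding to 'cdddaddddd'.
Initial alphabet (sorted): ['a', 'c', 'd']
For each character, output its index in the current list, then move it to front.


MTF encoding:
'c': index 1 in ['a', 'c', 'd'] -> ['c', 'a', 'd']
'd': index 2 in ['c', 'a', 'd'] -> ['d', 'c', 'a']
'd': index 0 in ['d', 'c', 'a'] -> ['d', 'c', 'a']
'd': index 0 in ['d', 'c', 'a'] -> ['d', 'c', 'a']
'a': index 2 in ['d', 'c', 'a'] -> ['a', 'd', 'c']
'd': index 1 in ['a', 'd', 'c'] -> ['d', 'a', 'c']
'd': index 0 in ['d', 'a', 'c'] -> ['d', 'a', 'c']
'd': index 0 in ['d', 'a', 'c'] -> ['d', 'a', 'c']
'd': index 0 in ['d', 'a', 'c'] -> ['d', 'a', 'c']
'd': index 0 in ['d', 'a', 'c'] -> ['d', 'a', 'c']


Output: [1, 2, 0, 0, 2, 1, 0, 0, 0, 0]


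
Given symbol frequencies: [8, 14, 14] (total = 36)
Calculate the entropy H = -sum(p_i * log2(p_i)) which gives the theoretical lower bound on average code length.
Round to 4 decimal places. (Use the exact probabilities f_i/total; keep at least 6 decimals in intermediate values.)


Per-symbol terms -p_i * log2(p_i) with p_i = f_i/36:
  p = 8/36 = 0.222222: log2(p) = -2.169925, -p*log2(p) = 0.482206
  p = 14/36 = 0.388889: log2(p) = -1.362570, -p*log2(p) = 0.529888
  p = 14/36 = 0.388889: log2(p) = -1.362570, -p*log2(p) = 0.529888
H = 0.482206 + 0.529888 + 0.529888 = 1.541982

H = 1.542 bits/symbol


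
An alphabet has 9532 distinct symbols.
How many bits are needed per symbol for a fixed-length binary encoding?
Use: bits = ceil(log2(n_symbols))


log2(9532) = 13.2186
Bracket: 2^13 = 8192 < 9532 <= 2^14 = 16384
So ceil(log2(9532)) = 14

bits = ceil(log2(9532)) = ceil(13.2186) = 14 bits


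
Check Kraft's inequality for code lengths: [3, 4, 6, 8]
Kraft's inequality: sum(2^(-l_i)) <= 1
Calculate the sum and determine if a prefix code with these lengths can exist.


Sum = 2^(-3) + 2^(-4) + 2^(-6) + 2^(-8)
    = 0.125 + 0.0625 + 0.015625 + 0.00390625
    = 53/256 = 0.20703125
Since 0.20703125 <= 1, Kraft's inequality IS satisfied.
A prefix code with these lengths CAN exist.

Kraft sum = 0.20703125. Satisfied.


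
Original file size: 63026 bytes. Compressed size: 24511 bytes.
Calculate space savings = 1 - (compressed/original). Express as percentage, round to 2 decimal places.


ratio = compressed/original = 24511/63026 = 0.388903
savings = 1 - ratio = 1 - 0.388903 = 0.611097
as a percentage: 0.611097 * 100 = 61.11%

Space savings = 1 - 24511/63026 = 61.11%


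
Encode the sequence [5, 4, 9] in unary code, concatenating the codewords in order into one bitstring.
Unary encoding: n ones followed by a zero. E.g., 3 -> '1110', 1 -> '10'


Encode each number as n ones followed by a terminating 0:
  5 -> 111110 (6 bits)
  4 -> 11110 (5 bits)
  9 -> 1111111110 (10 bits)
Total length = 6 + 5 + 10 = 21 bits.

Unary([5, 4, 9]) = 111110111101111111110 (21 bits)


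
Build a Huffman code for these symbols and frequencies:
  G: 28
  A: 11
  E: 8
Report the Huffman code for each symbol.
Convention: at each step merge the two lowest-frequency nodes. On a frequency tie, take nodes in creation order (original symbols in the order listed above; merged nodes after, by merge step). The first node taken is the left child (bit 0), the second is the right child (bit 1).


Huffman tree construction:
Step 1: Merge E(8) + A(11) = 19
Step 2: Merge (E+A)(19) + G(28) = 47
Read each symbol's code off the tree from the root (left child = 0, right child = 1).

Codes:
  G: 1 (length 1)
  A: 01 (length 2)
  E: 00 (length 2)
Average code length: 66/47 = 1.4043 bits/symbol


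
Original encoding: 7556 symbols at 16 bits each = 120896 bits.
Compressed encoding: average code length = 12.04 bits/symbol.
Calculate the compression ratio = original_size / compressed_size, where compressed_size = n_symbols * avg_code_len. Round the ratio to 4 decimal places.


original_size = n_symbols * orig_bits = 7556 * 16 = 120896 bits
compressed_size = n_symbols * avg_code_len = 7556 * 12.04 = 90974.24 bits
ratio = original_size / compressed_size = 120896 / 90974.24 = 1.3289

Compression ratio = 1.3289


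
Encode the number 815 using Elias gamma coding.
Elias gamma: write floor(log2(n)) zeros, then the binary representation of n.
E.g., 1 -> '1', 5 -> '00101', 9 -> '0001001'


num_bits = floor(log2(815)) + 1 = 10
leading_zeros = num_bits - 1 = 9
binary(815) = 1100101111

Elias gamma(815) = '000000000' + '1100101111' = 0000000001100101111 (19 bits)


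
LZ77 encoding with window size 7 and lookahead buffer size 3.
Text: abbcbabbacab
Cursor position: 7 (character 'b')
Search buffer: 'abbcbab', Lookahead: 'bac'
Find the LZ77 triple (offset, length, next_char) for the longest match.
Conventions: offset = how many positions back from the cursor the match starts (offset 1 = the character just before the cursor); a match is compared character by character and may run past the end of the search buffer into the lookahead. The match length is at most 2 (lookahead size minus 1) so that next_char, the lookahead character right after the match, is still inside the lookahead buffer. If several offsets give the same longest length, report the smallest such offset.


Try each offset into the search buffer:
  offset=1 (pos 6, char 'b'): match length 1
  offset=2 (pos 5, char 'a'): match length 0
  offset=3 (pos 4, char 'b'): match length 2
  offset=4 (pos 3, char 'c'): match length 0
  offset=5 (pos 2, char 'b'): match length 1
  offset=6 (pos 1, char 'b'): match length 1
  offset=7 (pos 0, char 'a'): match length 0
Longest match has length 2 at offset 3.
next_char = character at position 7 + 2 = 9 -> 'c'

Best match: offset=3, length=2 (matching 'ba' starting at position 4)
LZ77 triple: (3, 2, 'c')


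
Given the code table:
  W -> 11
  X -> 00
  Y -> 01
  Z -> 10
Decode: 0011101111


Decoding:
00 -> X
11 -> W
10 -> Z
11 -> W
11 -> W


Result: XWZWW


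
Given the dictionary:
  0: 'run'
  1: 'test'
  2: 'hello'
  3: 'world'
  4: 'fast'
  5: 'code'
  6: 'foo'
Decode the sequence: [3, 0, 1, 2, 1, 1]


Look up each index in the dictionary:
  3 -> 'world'
  0 -> 'run'
  1 -> 'test'
  2 -> 'hello'
  1 -> 'test'
  1 -> 'test'

Decoded: "world run test hello test test"


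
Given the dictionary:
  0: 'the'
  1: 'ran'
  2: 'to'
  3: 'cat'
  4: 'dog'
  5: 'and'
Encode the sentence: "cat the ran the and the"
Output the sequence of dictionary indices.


Look up each word in the dictionary:
  'cat' -> 3
  'the' -> 0
  'ran' -> 1
  'the' -> 0
  'and' -> 5
  'the' -> 0

Encoded: [3, 0, 1, 0, 5, 0]


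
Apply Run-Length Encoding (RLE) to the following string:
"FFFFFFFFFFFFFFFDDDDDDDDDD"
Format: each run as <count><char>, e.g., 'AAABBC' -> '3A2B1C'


Scanning runs left to right:
  i=0: run of 'F' x 15 -> '15F'
  i=15: run of 'D' x 10 -> '10D'

RLE = 15F10D


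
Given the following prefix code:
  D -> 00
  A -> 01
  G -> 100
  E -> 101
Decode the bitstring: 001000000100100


Decoding step by step:
Bits 00 -> D
Bits 100 -> G
Bits 00 -> D
Bits 00 -> D
Bits 100 -> G
Bits 100 -> G


Decoded message: DGDDGG


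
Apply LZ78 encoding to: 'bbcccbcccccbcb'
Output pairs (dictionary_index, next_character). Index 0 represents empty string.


LZ78 encoding steps:
Dictionary: {0: ''}
Step 1: w='' (idx 0), next='b' -> output (0, 'b'), add 'b' as idx 1
Step 2: w='b' (idx 1), next='c' -> output (1, 'c'), add 'bc' as idx 2
Step 3: w='' (idx 0), next='c' -> output (0, 'c'), add 'c' as idx 3
Step 4: w='c' (idx 3), next='b' -> output (3, 'b'), add 'cb' as idx 4
Step 5: w='c' (idx 3), next='c' -> output (3, 'c'), add 'cc' as idx 5
Step 6: w='cc' (idx 5), next='c' -> output (5, 'c'), add 'ccc' as idx 6
Step 7: w='bc' (idx 2), next='b' -> output (2, 'b'), add 'bcb' as idx 7


Encoded: [(0, 'b'), (1, 'c'), (0, 'c'), (3, 'b'), (3, 'c'), (5, 'c'), (2, 'b')]


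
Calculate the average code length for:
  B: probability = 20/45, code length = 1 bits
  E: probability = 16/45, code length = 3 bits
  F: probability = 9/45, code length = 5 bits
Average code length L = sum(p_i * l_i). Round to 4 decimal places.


Weighted contributions p_i * l_i:
  B: (20/45) * 1 = 20/45
  E: (16/45) * 3 = 48/45
  F: (9/45) * 5 = 45/45
Sum = (20 + 48 + 45)/45 = 113/45

L = 113/45 = 2.5111 bits/symbol


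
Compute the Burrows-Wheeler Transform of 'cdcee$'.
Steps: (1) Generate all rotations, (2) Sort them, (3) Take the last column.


Rotations (sorted):
  0: $cdcee -> last char: e
  1: cdcee$ -> last char: $
  2: cee$cd -> last char: d
  3: dcee$c -> last char: c
  4: e$cdce -> last char: e
  5: ee$cdc -> last char: c


BWT = e$dcec


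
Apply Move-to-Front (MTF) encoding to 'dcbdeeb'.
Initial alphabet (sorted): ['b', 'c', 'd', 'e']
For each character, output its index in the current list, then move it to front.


MTF encoding:
'd': index 2 in ['b', 'c', 'd', 'e'] -> ['d', 'b', 'c', 'e']
'c': index 2 in ['d', 'b', 'c', 'e'] -> ['c', 'd', 'b', 'e']
'b': index 2 in ['c', 'd', 'b', 'e'] -> ['b', 'c', 'd', 'e']
'd': index 2 in ['b', 'c', 'd', 'e'] -> ['d', 'b', 'c', 'e']
'e': index 3 in ['d', 'b', 'c', 'e'] -> ['e', 'd', 'b', 'c']
'e': index 0 in ['e', 'd', 'b', 'c'] -> ['e', 'd', 'b', 'c']
'b': index 2 in ['e', 'd', 'b', 'c'] -> ['b', 'e', 'd', 'c']


Output: [2, 2, 2, 2, 3, 0, 2]


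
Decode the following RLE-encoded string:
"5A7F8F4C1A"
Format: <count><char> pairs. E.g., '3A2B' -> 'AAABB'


Expanding each <count><char> pair:
  5A -> 'AAAAA'
  7F -> 'FFFFFFF'
  8F -> 'FFFFFFFF'
  4C -> 'CCCC'
  1A -> 'A'

Decoded = AAAAAFFFFFFFFFFFFFFFCCCCA


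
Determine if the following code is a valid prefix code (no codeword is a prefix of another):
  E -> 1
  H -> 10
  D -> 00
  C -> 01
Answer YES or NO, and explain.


Checking each pair (does one codeword prefix another?):
  E='1' vs H='10': prefix -- VIOLATION

NO -- this is NOT a valid prefix code. E (1) is a prefix of H (10).


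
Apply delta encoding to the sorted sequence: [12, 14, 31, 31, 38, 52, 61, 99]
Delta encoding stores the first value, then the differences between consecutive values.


First value: 12
Deltas:
  14 - 12 = 2
  31 - 14 = 17
  31 - 31 = 0
  38 - 31 = 7
  52 - 38 = 14
  61 - 52 = 9
  99 - 61 = 38


Delta encoded: [12, 2, 17, 0, 7, 14, 9, 38]


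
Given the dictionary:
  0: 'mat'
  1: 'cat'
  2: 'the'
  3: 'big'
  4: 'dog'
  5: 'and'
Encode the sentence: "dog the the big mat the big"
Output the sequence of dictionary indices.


Look up each word in the dictionary:
  'dog' -> 4
  'the' -> 2
  'the' -> 2
  'big' -> 3
  'mat' -> 0
  'the' -> 2
  'big' -> 3

Encoded: [4, 2, 2, 3, 0, 2, 3]


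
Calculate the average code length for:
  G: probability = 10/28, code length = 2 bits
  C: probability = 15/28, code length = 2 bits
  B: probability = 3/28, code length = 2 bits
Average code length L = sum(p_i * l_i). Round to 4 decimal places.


Weighted contributions p_i * l_i:
  G: (10/28) * 2 = 20/28
  C: (15/28) * 2 = 30/28
  B: (3/28) * 2 = 6/28
Sum = (20 + 30 + 6)/28 = 56/28

L = 56/28 = 2.0000 bits/symbol


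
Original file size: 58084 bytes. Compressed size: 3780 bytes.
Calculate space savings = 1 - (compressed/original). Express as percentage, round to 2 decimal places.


ratio = compressed/original = 3780/58084 = 0.065078
savings = 1 - ratio = 1 - 0.065078 = 0.934922
as a percentage: 0.934922 * 100 = 93.49%

Space savings = 1 - 3780/58084 = 93.49%


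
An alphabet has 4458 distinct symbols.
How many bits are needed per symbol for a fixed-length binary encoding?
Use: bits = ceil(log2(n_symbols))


log2(4458) = 12.1222
Bracket: 2^12 = 4096 < 4458 <= 2^13 = 8192
So ceil(log2(4458)) = 13

bits = ceil(log2(4458)) = ceil(12.1222) = 13 bits


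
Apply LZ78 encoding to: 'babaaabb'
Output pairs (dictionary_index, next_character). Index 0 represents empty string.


LZ78 encoding steps:
Dictionary: {0: ''}
Step 1: w='' (idx 0), next='b' -> output (0, 'b'), add 'b' as idx 1
Step 2: w='' (idx 0), next='a' -> output (0, 'a'), add 'a' as idx 2
Step 3: w='b' (idx 1), next='a' -> output (1, 'a'), add 'ba' as idx 3
Step 4: w='a' (idx 2), next='a' -> output (2, 'a'), add 'aa' as idx 4
Step 5: w='b' (idx 1), next='b' -> output (1, 'b'), add 'bb' as idx 5


Encoded: [(0, 'b'), (0, 'a'), (1, 'a'), (2, 'a'), (1, 'b')]


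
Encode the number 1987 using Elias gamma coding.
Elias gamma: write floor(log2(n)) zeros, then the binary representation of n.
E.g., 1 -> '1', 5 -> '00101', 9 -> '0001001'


num_bits = floor(log2(1987)) + 1 = 11
leading_zeros = num_bits - 1 = 10
binary(1987) = 11111000011

Elias gamma(1987) = '0000000000' + '11111000011' = 000000000011111000011 (21 bits)


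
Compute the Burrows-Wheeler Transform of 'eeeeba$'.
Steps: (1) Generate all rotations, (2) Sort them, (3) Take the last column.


Rotations (sorted):
  0: $eeeeba -> last char: a
  1: a$eeeeb -> last char: b
  2: ba$eeee -> last char: e
  3: eba$eee -> last char: e
  4: eeba$ee -> last char: e
  5: eeeba$e -> last char: e
  6: eeeeba$ -> last char: $


BWT = abeeee$


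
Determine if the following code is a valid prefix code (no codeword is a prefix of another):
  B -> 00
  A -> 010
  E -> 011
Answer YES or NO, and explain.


Checking each pair (does one codeword prefix another?):
  B='00' vs A='010': no prefix
  B='00' vs E='011': no prefix
  A='010' vs B='00': no prefix
  A='010' vs E='011': no prefix
  E='011' vs B='00': no prefix
  E='011' vs A='010': no prefix
No violation found over all pairs.

YES -- this is a valid prefix code. No codeword is a prefix of any other codeword.


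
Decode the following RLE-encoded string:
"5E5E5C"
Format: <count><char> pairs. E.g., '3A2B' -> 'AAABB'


Expanding each <count><char> pair:
  5E -> 'EEEEE'
  5E -> 'EEEEE'
  5C -> 'CCCCC'

Decoded = EEEEEEEEEECCCCC


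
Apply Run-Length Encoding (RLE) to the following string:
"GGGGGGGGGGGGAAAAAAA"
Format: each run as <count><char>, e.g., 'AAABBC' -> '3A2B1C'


Scanning runs left to right:
  i=0: run of 'G' x 12 -> '12G'
  i=12: run of 'A' x 7 -> '7A'

RLE = 12G7A


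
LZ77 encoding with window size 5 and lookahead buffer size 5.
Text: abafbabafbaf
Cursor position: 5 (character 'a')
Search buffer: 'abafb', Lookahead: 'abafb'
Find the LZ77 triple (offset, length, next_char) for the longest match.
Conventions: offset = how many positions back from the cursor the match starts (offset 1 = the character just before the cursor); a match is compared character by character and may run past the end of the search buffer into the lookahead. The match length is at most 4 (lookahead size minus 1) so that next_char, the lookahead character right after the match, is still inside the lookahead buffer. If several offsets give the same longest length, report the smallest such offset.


Try each offset into the search buffer:
  offset=1 (pos 4, char 'b'): match length 0
  offset=2 (pos 3, char 'f'): match length 0
  offset=3 (pos 2, char 'a'): match length 1
  offset=4 (pos 1, char 'b'): match length 0
  offset=5 (pos 0, char 'a'): match length 4
Longest match has length 4 at offset 5.
next_char = character at position 5 + 4 = 9 -> 'b'

Best match: offset=5, length=4 (matching 'abaf' starting at position 0)
LZ77 triple: (5, 4, 'b')


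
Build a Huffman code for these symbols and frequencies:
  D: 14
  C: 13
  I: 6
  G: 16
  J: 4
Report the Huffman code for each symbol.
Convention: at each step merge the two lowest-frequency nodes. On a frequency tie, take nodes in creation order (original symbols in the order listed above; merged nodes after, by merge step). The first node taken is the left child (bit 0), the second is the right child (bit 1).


Huffman tree construction:
Step 1: Merge J(4) + I(6) = 10
Step 2: Merge (J+I)(10) + C(13) = 23
Step 3: Merge D(14) + G(16) = 30
Step 4: Merge ((J+I)+C)(23) + (D+G)(30) = 53
Read each symbol's code off the tree from the root (left child = 0, right child = 1).

Codes:
  D: 10 (length 2)
  C: 01 (length 2)
  I: 001 (length 3)
  G: 11 (length 2)
  J: 000 (length 3)
Average code length: 116/53 = 2.1887 bits/symbol


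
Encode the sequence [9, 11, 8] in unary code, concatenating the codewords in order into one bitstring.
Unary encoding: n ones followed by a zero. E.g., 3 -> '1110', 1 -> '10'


Encode each number as n ones followed by a terminating 0:
  9 -> 1111111110 (10 bits)
  11 -> 111111111110 (12 bits)
  8 -> 111111110 (9 bits)
Total length = 10 + 12 + 9 = 31 bits.

Unary([9, 11, 8]) = 1111111110111111111110111111110 (31 bits)


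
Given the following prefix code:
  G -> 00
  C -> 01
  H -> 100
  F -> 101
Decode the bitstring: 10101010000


Decoding step by step:
Bits 101 -> F
Bits 01 -> C
Bits 01 -> C
Bits 00 -> G
Bits 00 -> G


Decoded message: FCCGG


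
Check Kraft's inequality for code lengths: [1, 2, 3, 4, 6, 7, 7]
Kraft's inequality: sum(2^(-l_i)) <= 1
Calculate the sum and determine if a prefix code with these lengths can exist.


Sum = 2^(-1) + 2^(-2) + 2^(-3) + 2^(-4) + 2^(-6) + 2^(-7) + 2^(-7)
    = 0.5 + 0.25 + 0.125 + 0.0625 + 0.015625 + 0.0078125 + 0.0078125
    = 124/128 = 0.96875
Since 0.96875 <= 1, Kraft's inequality IS satisfied.
A prefix code with these lengths CAN exist.

Kraft sum = 0.96875. Satisfied.


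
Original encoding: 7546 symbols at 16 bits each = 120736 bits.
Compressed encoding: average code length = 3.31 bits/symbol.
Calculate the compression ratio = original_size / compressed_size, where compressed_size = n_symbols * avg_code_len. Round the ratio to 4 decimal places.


original_size = n_symbols * orig_bits = 7546 * 16 = 120736 bits
compressed_size = n_symbols * avg_code_len = 7546 * 3.31 = 24977.26 bits
ratio = original_size / compressed_size = 120736 / 24977.26 = 4.8338

Compression ratio = 4.8338


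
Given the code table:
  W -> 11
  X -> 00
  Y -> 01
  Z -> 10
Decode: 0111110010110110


Decoding:
01 -> Y
11 -> W
11 -> W
00 -> X
10 -> Z
11 -> W
01 -> Y
10 -> Z


Result: YWWXZWYZ


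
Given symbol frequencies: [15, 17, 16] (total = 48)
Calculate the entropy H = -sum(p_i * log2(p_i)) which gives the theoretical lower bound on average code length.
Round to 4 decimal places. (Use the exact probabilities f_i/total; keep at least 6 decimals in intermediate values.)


Per-symbol terms -p_i * log2(p_i) with p_i = f_i/48:
  p = 15/48 = 0.312500: log2(p) = -1.678072, -p*log2(p) = 0.524397
  p = 17/48 = 0.354167: log2(p) = -1.497500, -p*log2(p) = 0.530364
  p = 16/48 = 0.333333: log2(p) = -1.584963, -p*log2(p) = 0.528321
H = 0.524397 + 0.530364 + 0.528321 = 1.583082

H = 1.5831 bits/symbol


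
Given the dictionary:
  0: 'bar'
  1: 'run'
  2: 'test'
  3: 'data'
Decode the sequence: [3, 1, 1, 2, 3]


Look up each index in the dictionary:
  3 -> 'data'
  1 -> 'run'
  1 -> 'run'
  2 -> 'test'
  3 -> 'data'

Decoded: "data run run test data"


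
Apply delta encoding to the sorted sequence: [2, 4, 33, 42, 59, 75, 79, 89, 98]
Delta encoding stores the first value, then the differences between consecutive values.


First value: 2
Deltas:
  4 - 2 = 2
  33 - 4 = 29
  42 - 33 = 9
  59 - 42 = 17
  75 - 59 = 16
  79 - 75 = 4
  89 - 79 = 10
  98 - 89 = 9


Delta encoded: [2, 2, 29, 9, 17, 16, 4, 10, 9]


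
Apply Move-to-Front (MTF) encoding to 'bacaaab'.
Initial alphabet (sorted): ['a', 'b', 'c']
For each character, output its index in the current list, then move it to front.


MTF encoding:
'b': index 1 in ['a', 'b', 'c'] -> ['b', 'a', 'c']
'a': index 1 in ['b', 'a', 'c'] -> ['a', 'b', 'c']
'c': index 2 in ['a', 'b', 'c'] -> ['c', 'a', 'b']
'a': index 1 in ['c', 'a', 'b'] -> ['a', 'c', 'b']
'a': index 0 in ['a', 'c', 'b'] -> ['a', 'c', 'b']
'a': index 0 in ['a', 'c', 'b'] -> ['a', 'c', 'b']
'b': index 2 in ['a', 'c', 'b'] -> ['b', 'a', 'c']


Output: [1, 1, 2, 1, 0, 0, 2]


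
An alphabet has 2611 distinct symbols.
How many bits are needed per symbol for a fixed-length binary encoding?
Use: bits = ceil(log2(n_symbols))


log2(2611) = 11.3504
Bracket: 2^11 = 2048 < 2611 <= 2^12 = 4096
So ceil(log2(2611)) = 12

bits = ceil(log2(2611)) = ceil(11.3504) = 12 bits


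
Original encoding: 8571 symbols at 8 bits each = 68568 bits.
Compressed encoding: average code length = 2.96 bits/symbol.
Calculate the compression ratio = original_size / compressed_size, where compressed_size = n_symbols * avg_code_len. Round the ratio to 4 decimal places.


original_size = n_symbols * orig_bits = 8571 * 8 = 68568 bits
compressed_size = n_symbols * avg_code_len = 8571 * 2.96 = 25370.16 bits
ratio = original_size / compressed_size = 68568 / 25370.16 = 2.7027

Compression ratio = 2.7027


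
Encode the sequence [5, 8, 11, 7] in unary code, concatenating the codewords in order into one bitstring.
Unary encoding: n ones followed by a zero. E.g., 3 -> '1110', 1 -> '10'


Encode each number as n ones followed by a terminating 0:
  5 -> 111110 (6 bits)
  8 -> 111111110 (9 bits)
  11 -> 111111111110 (12 bits)
  7 -> 11111110 (8 bits)
Total length = 6 + 9 + 12 + 8 = 35 bits.

Unary([5, 8, 11, 7]) = 11111011111111011111111111011111110 (35 bits)


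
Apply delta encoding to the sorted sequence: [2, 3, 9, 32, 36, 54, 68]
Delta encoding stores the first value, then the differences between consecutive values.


First value: 2
Deltas:
  3 - 2 = 1
  9 - 3 = 6
  32 - 9 = 23
  36 - 32 = 4
  54 - 36 = 18
  68 - 54 = 14


Delta encoded: [2, 1, 6, 23, 4, 18, 14]


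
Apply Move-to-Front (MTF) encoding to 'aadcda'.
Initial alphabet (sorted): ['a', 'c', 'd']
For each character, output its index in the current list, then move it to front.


MTF encoding:
'a': index 0 in ['a', 'c', 'd'] -> ['a', 'c', 'd']
'a': index 0 in ['a', 'c', 'd'] -> ['a', 'c', 'd']
'd': index 2 in ['a', 'c', 'd'] -> ['d', 'a', 'c']
'c': index 2 in ['d', 'a', 'c'] -> ['c', 'd', 'a']
'd': index 1 in ['c', 'd', 'a'] -> ['d', 'c', 'a']
'a': index 2 in ['d', 'c', 'a'] -> ['a', 'd', 'c']


Output: [0, 0, 2, 2, 1, 2]


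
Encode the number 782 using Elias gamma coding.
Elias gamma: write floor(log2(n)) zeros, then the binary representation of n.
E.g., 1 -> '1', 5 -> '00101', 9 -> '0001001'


num_bits = floor(log2(782)) + 1 = 10
leading_zeros = num_bits - 1 = 9
binary(782) = 1100001110

Elias gamma(782) = '000000000' + '1100001110' = 0000000001100001110 (19 bits)


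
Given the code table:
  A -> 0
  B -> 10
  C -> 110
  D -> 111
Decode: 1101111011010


Decoding:
110 -> C
111 -> D
10 -> B
110 -> C
10 -> B


Result: CDBCB


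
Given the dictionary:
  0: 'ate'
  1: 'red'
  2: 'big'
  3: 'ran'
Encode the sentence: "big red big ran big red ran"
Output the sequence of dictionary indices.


Look up each word in the dictionary:
  'big' -> 2
  'red' -> 1
  'big' -> 2
  'ran' -> 3
  'big' -> 2
  'red' -> 1
  'ran' -> 3

Encoded: [2, 1, 2, 3, 2, 1, 3]


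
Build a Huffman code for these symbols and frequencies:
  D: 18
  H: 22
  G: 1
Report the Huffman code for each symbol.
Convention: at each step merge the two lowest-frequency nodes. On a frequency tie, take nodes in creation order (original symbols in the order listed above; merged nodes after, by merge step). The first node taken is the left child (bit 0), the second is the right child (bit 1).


Huffman tree construction:
Step 1: Merge G(1) + D(18) = 19
Step 2: Merge (G+D)(19) + H(22) = 41
Read each symbol's code off the tree from the root (left child = 0, right child = 1).

Codes:
  D: 01 (length 2)
  H: 1 (length 1)
  G: 00 (length 2)
Average code length: 60/41 = 1.4634 bits/symbol


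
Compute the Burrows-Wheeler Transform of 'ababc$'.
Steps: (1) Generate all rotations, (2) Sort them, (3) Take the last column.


Rotations (sorted):
  0: $ababc -> last char: c
  1: ababc$ -> last char: $
  2: abc$ab -> last char: b
  3: babc$a -> last char: a
  4: bc$aba -> last char: a
  5: c$abab -> last char: b


BWT = c$baab


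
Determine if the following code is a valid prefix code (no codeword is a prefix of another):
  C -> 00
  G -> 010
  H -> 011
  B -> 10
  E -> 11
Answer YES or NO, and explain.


Checking each pair (does one codeword prefix another?):
  C='00' vs G='010': no prefix
  C='00' vs H='011': no prefix
  C='00' vs B='10': no prefix
  C='00' vs E='11': no prefix
  G='010' vs C='00': no prefix
  G='010' vs H='011': no prefix
  G='010' vs B='10': no prefix
  G='010' vs E='11': no prefix
  H='011' vs C='00': no prefix
  H='011' vs G='010': no prefix
  H='011' vs B='10': no prefix
  H='011' vs E='11': no prefix
  B='10' vs C='00': no prefix
  B='10' vs G='010': no prefix
  B='10' vs H='011': no prefix
  B='10' vs E='11': no prefix
  E='11' vs C='00': no prefix
  E='11' vs G='010': no prefix
  E='11' vs H='011': no prefix
  E='11' vs B='10': no prefix
No violation found over all pairs.

YES -- this is a valid prefix code. No codeword is a prefix of any other codeword.


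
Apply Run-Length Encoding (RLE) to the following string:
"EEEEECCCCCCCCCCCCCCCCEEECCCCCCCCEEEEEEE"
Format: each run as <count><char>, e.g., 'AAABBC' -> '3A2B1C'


Scanning runs left to right:
  i=0: run of 'E' x 5 -> '5E'
  i=5: run of 'C' x 16 -> '16C'
  i=21: run of 'E' x 3 -> '3E'
  i=24: run of 'C' x 8 -> '8C'
  i=32: run of 'E' x 7 -> '7E'

RLE = 5E16C3E8C7E


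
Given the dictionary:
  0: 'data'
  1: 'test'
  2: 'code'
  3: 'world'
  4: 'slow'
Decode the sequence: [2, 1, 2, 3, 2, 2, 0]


Look up each index in the dictionary:
  2 -> 'code'
  1 -> 'test'
  2 -> 'code'
  3 -> 'world'
  2 -> 'code'
  2 -> 'code'
  0 -> 'data'

Decoded: "code test code world code code data"


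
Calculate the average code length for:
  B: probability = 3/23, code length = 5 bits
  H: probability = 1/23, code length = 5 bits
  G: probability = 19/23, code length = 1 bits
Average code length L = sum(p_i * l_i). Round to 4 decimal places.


Weighted contributions p_i * l_i:
  B: (3/23) * 5 = 15/23
  H: (1/23) * 5 = 5/23
  G: (19/23) * 1 = 19/23
Sum = (15 + 5 + 19)/23 = 39/23

L = 39/23 = 1.6957 bits/symbol


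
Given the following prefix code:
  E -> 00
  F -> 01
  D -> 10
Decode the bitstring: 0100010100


Decoding step by step:
Bits 01 -> F
Bits 00 -> E
Bits 01 -> F
Bits 01 -> F
Bits 00 -> E


Decoded message: FEFFE


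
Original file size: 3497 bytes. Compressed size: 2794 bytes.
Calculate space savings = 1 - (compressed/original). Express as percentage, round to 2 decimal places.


ratio = compressed/original = 2794/3497 = 0.798971
savings = 1 - ratio = 1 - 0.798971 = 0.201029
as a percentage: 0.201029 * 100 = 20.1%

Space savings = 1 - 2794/3497 = 20.1%


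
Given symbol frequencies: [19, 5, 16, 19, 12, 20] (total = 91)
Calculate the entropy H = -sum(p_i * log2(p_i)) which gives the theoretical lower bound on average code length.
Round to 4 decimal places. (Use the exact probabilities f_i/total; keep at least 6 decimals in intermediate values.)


Per-symbol terms -p_i * log2(p_i) with p_i = f_i/91:
  p = 19/91 = 0.208791: log2(p) = -2.259867, -p*log2(p) = 0.471840
  p = 5/91 = 0.054945: log2(p) = -4.185867, -p*log2(p) = 0.229993
  p = 16/91 = 0.175824: log2(p) = -2.507795, -p*log2(p) = 0.440931
  p = 19/91 = 0.208791: log2(p) = -2.259867, -p*log2(p) = 0.471840
  p = 12/91 = 0.131868: log2(p) = -2.922832, -p*log2(p) = 0.385428
  p = 20/91 = 0.219780: log2(p) = -2.185867, -p*log2(p) = 0.480410
H = 0.471840 + 0.229993 + 0.440931 + 0.471840 + 0.385428 + 0.480410 = 2.480442

H = 2.4804 bits/symbol


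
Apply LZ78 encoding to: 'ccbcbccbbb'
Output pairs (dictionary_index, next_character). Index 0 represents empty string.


LZ78 encoding steps:
Dictionary: {0: ''}
Step 1: w='' (idx 0), next='c' -> output (0, 'c'), add 'c' as idx 1
Step 2: w='c' (idx 1), next='b' -> output (1, 'b'), add 'cb' as idx 2
Step 3: w='cb' (idx 2), next='c' -> output (2, 'c'), add 'cbc' as idx 3
Step 4: w='cb' (idx 2), next='b' -> output (2, 'b'), add 'cbb' as idx 4
Step 5: w='' (idx 0), next='b' -> output (0, 'b'), add 'b' as idx 5


Encoded: [(0, 'c'), (1, 'b'), (2, 'c'), (2, 'b'), (0, 'b')]


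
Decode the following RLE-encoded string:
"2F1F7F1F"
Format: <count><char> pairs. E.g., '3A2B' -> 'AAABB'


Expanding each <count><char> pair:
  2F -> 'FF'
  1F -> 'F'
  7F -> 'FFFFFFF'
  1F -> 'F'

Decoded = FFFFFFFFFFF


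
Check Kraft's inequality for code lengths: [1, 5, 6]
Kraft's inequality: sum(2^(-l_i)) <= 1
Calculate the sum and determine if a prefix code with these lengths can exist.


Sum = 2^(-1) + 2^(-5) + 2^(-6)
    = 0.5 + 0.03125 + 0.015625
    = 35/64 = 0.546875
Since 0.546875 <= 1, Kraft's inequality IS satisfied.
A prefix code with these lengths CAN exist.

Kraft sum = 0.546875. Satisfied.


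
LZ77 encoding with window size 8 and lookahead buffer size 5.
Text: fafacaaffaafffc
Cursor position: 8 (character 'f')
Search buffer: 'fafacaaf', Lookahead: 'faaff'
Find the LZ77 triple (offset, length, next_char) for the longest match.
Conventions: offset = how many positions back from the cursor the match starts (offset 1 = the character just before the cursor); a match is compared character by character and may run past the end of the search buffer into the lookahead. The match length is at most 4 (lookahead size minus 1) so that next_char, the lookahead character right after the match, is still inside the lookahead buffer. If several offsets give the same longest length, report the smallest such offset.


Try each offset into the search buffer:
  offset=1 (pos 7, char 'f'): match length 1
  offset=2 (pos 6, char 'a'): match length 0
  offset=3 (pos 5, char 'a'): match length 0
  offset=4 (pos 4, char 'c'): match length 0
  offset=5 (pos 3, char 'a'): match length 0
  offset=6 (pos 2, char 'f'): match length 2
  offset=7 (pos 1, char 'a'): match length 0
  offset=8 (pos 0, char 'f'): match length 2
Longest match has length 2, found at offsets 6, 8; take the smallest, offset 6.
next_char = character at position 8 + 2 = 10 -> 'a'

Best match: offset=6, length=2 (matching 'fa' starting at position 2)
LZ77 triple: (6, 2, 'a')


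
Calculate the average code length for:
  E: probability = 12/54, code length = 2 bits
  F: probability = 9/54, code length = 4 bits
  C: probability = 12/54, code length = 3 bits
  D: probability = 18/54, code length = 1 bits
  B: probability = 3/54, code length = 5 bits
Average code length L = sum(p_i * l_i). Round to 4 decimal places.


Weighted contributions p_i * l_i:
  E: (12/54) * 2 = 24/54
  F: (9/54) * 4 = 36/54
  C: (12/54) * 3 = 36/54
  D: (18/54) * 1 = 18/54
  B: (3/54) * 5 = 15/54
Sum = (24 + 36 + 36 + 18 + 15)/54 = 129/54

L = 129/54 = 2.3889 bits/symbol


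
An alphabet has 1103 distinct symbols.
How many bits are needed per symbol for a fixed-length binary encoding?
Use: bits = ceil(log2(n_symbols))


log2(1103) = 10.1072
Bracket: 2^10 = 1024 < 1103 <= 2^11 = 2048
So ceil(log2(1103)) = 11

bits = ceil(log2(1103)) = ceil(10.1072) = 11 bits


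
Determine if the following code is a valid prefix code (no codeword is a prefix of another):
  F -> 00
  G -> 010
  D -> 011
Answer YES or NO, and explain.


Checking each pair (does one codeword prefix another?):
  F='00' vs G='010': no prefix
  F='00' vs D='011': no prefix
  G='010' vs F='00': no prefix
  G='010' vs D='011': no prefix
  D='011' vs F='00': no prefix
  D='011' vs G='010': no prefix
No violation found over all pairs.

YES -- this is a valid prefix code. No codeword is a prefix of any other codeword.


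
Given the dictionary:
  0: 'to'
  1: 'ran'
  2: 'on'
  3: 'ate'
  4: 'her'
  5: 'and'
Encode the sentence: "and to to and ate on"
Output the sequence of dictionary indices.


Look up each word in the dictionary:
  'and' -> 5
  'to' -> 0
  'to' -> 0
  'and' -> 5
  'ate' -> 3
  'on' -> 2

Encoded: [5, 0, 0, 5, 3, 2]


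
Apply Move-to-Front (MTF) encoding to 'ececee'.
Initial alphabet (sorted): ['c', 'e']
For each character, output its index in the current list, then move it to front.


MTF encoding:
'e': index 1 in ['c', 'e'] -> ['e', 'c']
'c': index 1 in ['e', 'c'] -> ['c', 'e']
'e': index 1 in ['c', 'e'] -> ['e', 'c']
'c': index 1 in ['e', 'c'] -> ['c', 'e']
'e': index 1 in ['c', 'e'] -> ['e', 'c']
'e': index 0 in ['e', 'c'] -> ['e', 'c']


Output: [1, 1, 1, 1, 1, 0]


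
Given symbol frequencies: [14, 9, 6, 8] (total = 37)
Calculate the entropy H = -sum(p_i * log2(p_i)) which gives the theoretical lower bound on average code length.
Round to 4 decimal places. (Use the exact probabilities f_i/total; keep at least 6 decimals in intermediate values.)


Per-symbol terms -p_i * log2(p_i) with p_i = f_i/37:
  p = 14/37 = 0.378378: log2(p) = -1.402098, -p*log2(p) = 0.530524
  p = 9/37 = 0.243243: log2(p) = -2.039528, -p*log2(p) = 0.496101
  p = 6/37 = 0.162162: log2(p) = -2.624491, -p*log2(p) = 0.425593
  p = 8/37 = 0.216216: log2(p) = -2.209453, -p*log2(p) = 0.477720
H = 0.530524 + 0.496101 + 0.425593 + 0.477720 = 1.929938

H = 1.9299 bits/symbol


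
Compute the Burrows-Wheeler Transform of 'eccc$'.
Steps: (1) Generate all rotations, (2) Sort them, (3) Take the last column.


Rotations (sorted):
  0: $eccc -> last char: c
  1: c$ecc -> last char: c
  2: cc$ec -> last char: c
  3: ccc$e -> last char: e
  4: eccc$ -> last char: $


BWT = ccce$


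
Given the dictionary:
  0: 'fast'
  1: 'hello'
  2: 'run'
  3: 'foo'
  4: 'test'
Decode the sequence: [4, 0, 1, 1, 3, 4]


Look up each index in the dictionary:
  4 -> 'test'
  0 -> 'fast'
  1 -> 'hello'
  1 -> 'hello'
  3 -> 'foo'
  4 -> 'test'

Decoded: "test fast hello hello foo test"
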